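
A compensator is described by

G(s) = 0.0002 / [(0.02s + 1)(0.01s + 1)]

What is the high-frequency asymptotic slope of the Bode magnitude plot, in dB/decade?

Each pole contributes −20 dB/decade at high frequency; each zero contributes +20 dB/decade.
Net: 0 zero(s) − 2 pole(s) → -40 dB/decade.

-40 dB/decade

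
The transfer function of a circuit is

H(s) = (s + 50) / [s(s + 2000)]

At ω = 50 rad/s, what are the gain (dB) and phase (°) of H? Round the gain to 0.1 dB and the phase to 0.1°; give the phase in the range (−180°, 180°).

At s = jω = j50:
zero (s+50): 50 + j50 → |·| = √(50²+50²) = √5000 ≈ 70.711, ∠ = arctan(50/50) ≈ 45.00°
pole (s+2000): 2000 + j50 → |·| = √(2000²+50²) = √4002500 ≈ 2000.6, ∠ = arctan(50/2000) ≈ 1.43°
pole at origin: |s| = 50, ∠ = 90.00° (in denominator)
|H| = 1 · 70.711 / 1.0003e+05 ≈ 0.0007069
Gain = 20 log₁₀(0.0007069) ≈ -63.01 dB
∠H = 45.00° − 91.43° = -46.43°

-63.0 dB, -46.4°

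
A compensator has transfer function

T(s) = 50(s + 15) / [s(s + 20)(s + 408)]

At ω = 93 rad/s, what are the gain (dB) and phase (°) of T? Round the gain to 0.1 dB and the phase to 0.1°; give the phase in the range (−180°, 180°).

At s = jω = j93:
zero (s+15): 15 + j93 → |·| = √(15²+93²) = √8874 ≈ 94.202, ∠ = arctan(93/15) ≈ 80.84°
pole (s+20): 20 + j93 → |·| = √(20²+93²) = √9049 ≈ 95.126, ∠ = arctan(93/20) ≈ 77.86°
pole (s+408): 408 + j93 → |·| = √(408²+93²) = √175113 ≈ 418.47, ∠ = arctan(93/408) ≈ 12.84°
pole at origin: |s| = 93, ∠ = 90.00° (in denominator)
|T| = 50 · 94.202 / 3.7021e+06 ≈ 0.0012723
Gain = 20 log₁₀(0.0012723) ≈ -57.91 dB
∠T = 80.84° − 180.70° = -99.86°

-57.9 dB, -99.9°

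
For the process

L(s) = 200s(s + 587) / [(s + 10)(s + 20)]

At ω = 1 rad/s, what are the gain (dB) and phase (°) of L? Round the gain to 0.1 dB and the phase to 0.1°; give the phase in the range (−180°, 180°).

55.3 dB, 81.5°

At s = jω = j1:
zero (s+587): 587 + j1 → |·| = √(587²+1²) = √344570 ≈ 587, ∠ = arctan(1/587) ≈ 0.10°
zero at origin: s = j1 → |·| = 1, ∠ = 90.00°
pole (s+10): 10 + j1 → |·| = √(10²+1²) = √101 ≈ 10.05, ∠ = arctan(1/10) ≈ 5.71°
pole (s+20): 20 + j1 → |·| = √(20²+1²) = √401 ≈ 20.025, ∠ = arctan(1/20) ≈ 2.86°
|L| = 200 · 587 / 201.25 ≈ 583.35
Gain = 20 log₁₀(583.35) ≈ 55.32 dB
∠L = 90.10° − 8.57° = 81.53°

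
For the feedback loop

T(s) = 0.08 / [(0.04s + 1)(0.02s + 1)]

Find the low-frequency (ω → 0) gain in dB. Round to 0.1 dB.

T(0) = 0.08 · 1 / 1 = 0.08
20 log₁₀(0.08) ≈ -21.94 dB

-21.9 dB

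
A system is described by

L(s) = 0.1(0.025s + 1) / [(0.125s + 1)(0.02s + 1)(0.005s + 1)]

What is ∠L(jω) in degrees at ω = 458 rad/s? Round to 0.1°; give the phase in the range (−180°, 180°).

At ω = 458 rad/s:
zero (1 + j458·0.025) = 1 + j11.45 → |·| ≈ 11.494, ∠ ≈ 85.01°
pole (1 + j458·0.125) = 1 + j57.25 → |·| ≈ 57.259, ∠ ≈ 89.00°
pole (1 + j458·0.02) = 1 + j9.16 → |·| ≈ 9.2144, ∠ ≈ 83.77°
pole (1 + j458·0.005) = 1 + j2.29 → |·| ≈ 2.4988, ∠ ≈ 66.41°
∠L = (85.01°) − (89.00° + 83.77° + 66.41°) = -154.17°

-154.2°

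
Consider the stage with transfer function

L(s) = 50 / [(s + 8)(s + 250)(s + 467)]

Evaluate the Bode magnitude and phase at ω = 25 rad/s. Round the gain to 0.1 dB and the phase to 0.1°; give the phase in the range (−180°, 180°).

-95.8 dB, -81.0°

At s = jω = j25:
pole (s+8): 8 + j25 → |·| = √(8²+25²) = √689 ≈ 26.249, ∠ = arctan(25/8) ≈ 72.26°
pole (s+250): 250 + j25 → |·| = √(250²+25²) = √63125 ≈ 251.25, ∠ = arctan(25/250) ≈ 5.71°
pole (s+467): 467 + j25 → |·| = √(467²+25²) = √218714 ≈ 467.67, ∠ = arctan(25/467) ≈ 3.06°
|L| = 50 / 3.0843e+06 ≈ 1.6211e-05
Gain = 20 log₁₀(1.6211e-05) ≈ -95.80 dB
∠L = 0.00° − 81.03° = -81.03°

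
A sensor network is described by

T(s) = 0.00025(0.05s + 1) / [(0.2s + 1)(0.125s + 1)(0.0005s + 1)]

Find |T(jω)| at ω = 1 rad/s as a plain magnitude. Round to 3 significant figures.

At ω = 1 rad/s:
zero (1 + j1·0.05) = 1 + j0.05 → |·| ≈ 1.0012, ∠ ≈ 2.86°
pole (1 + j1·0.2) = 1 + j0.2 → |·| ≈ 1.0198, ∠ ≈ 11.31°
pole (1 + j1·0.125) = 1 + j0.125 → |·| ≈ 1.0078, ∠ ≈ 7.13°
pole (1 + j1·0.0005) = 1 + j0.0005 → |·| ≈ 1, ∠ ≈ 0.03°
|T| = 0.00025 · 1.0012 / (1.0198 · 1.0078 · 1) ≈ 0.00024354

0.000244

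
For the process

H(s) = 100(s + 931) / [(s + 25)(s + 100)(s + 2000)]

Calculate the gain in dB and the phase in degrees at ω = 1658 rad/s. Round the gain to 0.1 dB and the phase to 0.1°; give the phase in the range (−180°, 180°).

At s = jω = j1658:
zero (s+931): 931 + j1658 → |·| = √(931²+1658²) = √3615725 ≈ 1901.5, ∠ = arctan(1658/931) ≈ 60.68°
pole (s+25): 25 + j1658 → |·| = √(25²+1658²) = √2749589 ≈ 1658.2, ∠ = arctan(1658/25) ≈ 89.14°
pole (s+100): 100 + j1658 → |·| = √(100²+1658²) = √2758964 ≈ 1661, ∠ = arctan(1658/100) ≈ 86.55°
pole (s+2000): 2000 + j1658 → |·| = √(2000²+1658²) = √6748964 ≈ 2597.9, ∠ = arctan(1658/2000) ≈ 39.66°
|H| = 100 · 1901.5 / 7.1553e+09 ≈ 2.6575e-05
Gain = 20 log₁₀(2.6575e-05) ≈ -91.51 dB
∠H = 60.68° − 215.35° = -154.67°

-91.5 dB, -154.7°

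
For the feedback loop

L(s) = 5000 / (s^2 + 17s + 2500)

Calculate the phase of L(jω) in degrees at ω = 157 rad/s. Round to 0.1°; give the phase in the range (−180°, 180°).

At s = jω = j157:
quadratic: (j157)² + 17·j157 + 2500 = -22149 + j2669 → |·| ≈ 22309, ∠ ≈ 173.13°
∠L = 0.00° − 173.13° = -173.13°

-173.1°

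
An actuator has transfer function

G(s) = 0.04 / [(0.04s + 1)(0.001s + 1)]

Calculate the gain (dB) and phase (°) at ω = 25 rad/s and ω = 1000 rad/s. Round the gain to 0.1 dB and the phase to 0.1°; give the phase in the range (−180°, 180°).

ω = 25: -31.0 dB, -46.4°; ω = 1000: -63.0 dB, -133.6°

At ω = 25 rad/s:
pole (1 + j25·0.04) = 1 + j1 → |·| ≈ 1.4142, ∠ ≈ 45.00°
pole (1 + j25·0.001) = 1 + j0.025 → |·| ≈ 1.0003, ∠ ≈ 1.43°
|G| = 0.04 · 1 / (1.4142 · 1.0003) ≈ 0.028276
Gain = 20 log₁₀(0.028276) ≈ -30.97 dB
∠G = (0°) − (45.00° + 1.43°) = -46.43°

At ω = 1000 rad/s:
pole (1 + j1000·0.04) = 1 + j40 → |·| ≈ 40.012, ∠ ≈ 88.57°
pole (1 + j1000·0.001) = 1 + j1 → |·| ≈ 1.4142, ∠ ≈ 45.00°
|G| = 0.04 · 1 / (40.012 · 1.4142) ≈ 0.0007069
Gain = 20 log₁₀(0.0007069) ≈ -63.01 dB
∠G = (0°) − (88.57° + 45.00°) = -133.57°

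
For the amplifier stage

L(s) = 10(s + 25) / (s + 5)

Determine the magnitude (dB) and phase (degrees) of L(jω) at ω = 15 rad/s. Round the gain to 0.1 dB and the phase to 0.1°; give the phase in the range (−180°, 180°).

25.3 dB, -40.6°

At s = jω = j15:
zero (s+25): 25 + j15 → |·| = √(25²+15²) = √850 ≈ 29.155, ∠ = arctan(15/25) ≈ 30.96°
pole (s+5): 5 + j15 → |·| = √(5²+15²) = √250 ≈ 15.811, ∠ = arctan(15/5) ≈ 71.57°
|L| = 10 · 29.155 / 15.811 ≈ 18.44
Gain = 20 log₁₀(18.44) ≈ 25.32 dB
∠L = 30.96° − 71.57° = -40.61°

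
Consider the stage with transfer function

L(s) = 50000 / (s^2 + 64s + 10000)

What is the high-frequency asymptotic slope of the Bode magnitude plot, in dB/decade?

-40 dB/decade

Each pole contributes −20 dB/decade at high frequency; each zero contributes +20 dB/decade.
Net: 0 zero(s) − 2 pole(s) → -40 dB/decade.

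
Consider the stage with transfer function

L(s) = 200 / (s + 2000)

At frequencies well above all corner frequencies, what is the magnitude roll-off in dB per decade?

-20 dB/decade

Each pole contributes −20 dB/decade at high frequency; each zero contributes +20 dB/decade.
Net: 0 zero(s) − 1 pole(s) → -20 dB/decade.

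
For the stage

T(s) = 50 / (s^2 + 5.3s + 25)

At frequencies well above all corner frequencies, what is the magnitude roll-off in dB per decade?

Each pole contributes −20 dB/decade at high frequency; each zero contributes +20 dB/decade.
Net: 0 zero(s) − 2 pole(s) → -40 dB/decade.

-40 dB/decade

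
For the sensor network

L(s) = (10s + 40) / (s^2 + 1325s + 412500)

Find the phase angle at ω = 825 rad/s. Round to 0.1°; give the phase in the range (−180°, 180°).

Substitute s = j825:
Numerator: 10(j825) + 40 = 40 + j8250
Denominator: (j825)^2 + 1325(j825) + 412500 = -268125 + j1093125
|N| = √(40² + 8250²) ≈ 8250.1, ∠N ≈ 89.72°
|D| = √(268125² + 1093125²) ≈ 1.1255e+06, ∠D ≈ 103.78°
∠L = 89.72° − 103.78° = -14.06°

-14.1°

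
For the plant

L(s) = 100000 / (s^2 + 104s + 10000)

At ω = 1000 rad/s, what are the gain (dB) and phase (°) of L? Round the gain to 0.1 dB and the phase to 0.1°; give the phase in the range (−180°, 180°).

At s = jω = j1000:
quadratic: (j1000)² + 104·j1000 + 10000 = -990000 + j104000 → |·| ≈ 9.9545e+05, ∠ ≈ 174.00°
|L| = 100000 / 9.9545e+05 ≈ 0.10046
Gain = 20 log₁₀(0.10046) ≈ -19.96 dB
∠L = 0.00° − 174.00° = -174.00°

-20.0 dB, -174.0°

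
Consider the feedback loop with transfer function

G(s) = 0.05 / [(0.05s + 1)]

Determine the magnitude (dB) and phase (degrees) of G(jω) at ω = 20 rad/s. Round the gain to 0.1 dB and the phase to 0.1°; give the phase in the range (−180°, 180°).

At ω = 20 rad/s:
pole (1 + j20·0.05) = 1 + j1 → |·| ≈ 1.4142, ∠ ≈ 45.00°
|G| = 0.05 · 1 / (1.4142) ≈ 0.035356
Gain = 20 log₁₀(0.035356) ≈ -29.03 dB
∠G = (0°) − (45.00°) = -45.00°

-29.0 dB, -45.0°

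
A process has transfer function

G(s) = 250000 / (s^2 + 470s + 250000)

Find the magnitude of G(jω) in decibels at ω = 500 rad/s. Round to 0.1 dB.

At s = jω = j500:
quadratic: (j500)² + 470·j500 + 250000 = 0 + j235000 → |·| ≈ 2.35e+05, ∠ ≈ 90.00°
|G| = 250000 / 2.35e+05 ≈ 1.0638
Gain = 20 log₁₀(1.0638) ≈ 0.54 dB

0.5 dB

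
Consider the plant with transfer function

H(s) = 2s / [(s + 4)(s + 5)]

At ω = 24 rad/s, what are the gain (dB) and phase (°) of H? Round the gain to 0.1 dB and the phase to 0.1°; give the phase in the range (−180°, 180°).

-21.9 dB, -68.8°

At s = jω = j24:
zero at origin: s = j24 → |·| = 24, ∠ = 90.00°
pole (s+4): 4 + j24 → |·| = √(4²+24²) = √592 ≈ 24.331, ∠ = arctan(24/4) ≈ 80.54°
pole (s+5): 5 + j24 → |·| = √(5²+24²) = √601 ≈ 24.515, ∠ = arctan(24/5) ≈ 78.23°
|H| = 2 · 24 / 596.47 ≈ 0.080473
Gain = 20 log₁₀(0.080473) ≈ -21.89 dB
∠H = 90.00° − 158.77° = -68.77°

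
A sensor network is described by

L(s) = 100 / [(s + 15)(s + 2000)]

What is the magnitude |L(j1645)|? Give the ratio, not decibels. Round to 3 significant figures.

At s = jω = j1645:
pole (s+15): 15 + j1645 → |·| = √(15²+1645²) = √2706250 ≈ 1645.1, ∠ = arctan(1645/15) ≈ 89.48°
pole (s+2000): 2000 + j1645 → |·| = √(2000²+1645²) = √6706025 ≈ 2589.6, ∠ = arctan(1645/2000) ≈ 39.44°
|L| = 100 / 4.2602e+06 ≈ 2.3473e-05

2.35e-05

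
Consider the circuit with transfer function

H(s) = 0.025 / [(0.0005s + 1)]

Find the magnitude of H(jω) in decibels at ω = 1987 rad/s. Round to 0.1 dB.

At ω = 1987 rad/s:
pole (1 + j1987·0.0005) = 1 + j0.9935 → |·| ≈ 1.4096, ∠ ≈ 44.81°
|H| = 0.025 · 1 / (1.4096) ≈ 0.017736
Gain = 20 log₁₀(0.017736) ≈ -35.02 dB

-35.0 dB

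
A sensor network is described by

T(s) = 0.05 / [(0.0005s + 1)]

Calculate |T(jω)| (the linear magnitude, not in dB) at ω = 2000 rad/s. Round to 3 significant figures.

0.0354

At ω = 2000 rad/s:
pole (1 + j2000·0.0005) = 1 + j1 → |·| ≈ 1.4142, ∠ ≈ 45.00°
|T| = 0.05 · 1 / (1.4142) ≈ 0.035356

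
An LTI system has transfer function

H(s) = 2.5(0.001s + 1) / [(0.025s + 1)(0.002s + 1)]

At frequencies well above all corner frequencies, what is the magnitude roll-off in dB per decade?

Each pole contributes −20 dB/decade at high frequency; each zero contributes +20 dB/decade.
Net: 1 zero(s) − 2 pole(s) → -20 dB/decade.

-20 dB/decade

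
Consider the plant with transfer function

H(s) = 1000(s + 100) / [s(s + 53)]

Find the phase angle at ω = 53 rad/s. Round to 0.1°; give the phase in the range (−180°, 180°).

At s = jω = j53:
zero (s+100): 100 + j53 → |·| = √(100²+53²) = √12809 ≈ 113.18, ∠ = arctan(53/100) ≈ 27.92°
pole (s+53): 53 + j53 → |·| = √(53²+53²) = √5618 ≈ 74.953, ∠ = arctan(53/53) ≈ 45.00°
pole at origin: |s| = 53, ∠ = 90.00° (in denominator)
∠H = 27.92° − 135.00° = -107.08°

-107.1°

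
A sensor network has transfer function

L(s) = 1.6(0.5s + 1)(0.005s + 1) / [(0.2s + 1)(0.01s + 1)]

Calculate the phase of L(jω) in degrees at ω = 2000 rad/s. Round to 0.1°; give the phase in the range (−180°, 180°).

-2.8°

At ω = 2000 rad/s:
zero (1 + j2000·0.5) = 1 + j1000 → |·| ≈ 1000, ∠ ≈ 89.94°
zero (1 + j2000·0.005) = 1 + j10 → |·| ≈ 10.05, ∠ ≈ 84.29°
pole (1 + j2000·0.2) = 1 + j400 → |·| ≈ 400, ∠ ≈ 89.86°
pole (1 + j2000·0.01) = 1 + j20 → |·| ≈ 20.025, ∠ ≈ 87.14°
∠L = (89.94° + 84.29°) − (89.86° + 87.14°) = -2.77°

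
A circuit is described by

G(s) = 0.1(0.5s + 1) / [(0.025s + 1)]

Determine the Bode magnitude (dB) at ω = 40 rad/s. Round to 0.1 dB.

3.0 dB

At ω = 40 rad/s:
zero (1 + j40·0.5) = 1 + j20 → |·| ≈ 20.025, ∠ ≈ 87.14°
pole (1 + j40·0.025) = 1 + j1 → |·| ≈ 1.4142, ∠ ≈ 45.00°
|G| = 0.1 · 20.025 / (1.4142) ≈ 1.416
Gain = 20 log₁₀(1.416) ≈ 3.02 dB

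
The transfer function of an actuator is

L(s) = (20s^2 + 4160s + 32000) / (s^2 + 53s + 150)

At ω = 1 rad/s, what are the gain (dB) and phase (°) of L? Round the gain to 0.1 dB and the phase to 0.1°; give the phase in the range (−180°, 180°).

46.2 dB, -12.2°

Substitute s = j1:
Numerator: 20(j1)^2 + 4160(j1) + 32000 = 31980 + j4160
Denominator: (j1)^2 + 53(j1) + 150 = 149 + j53
|N| = √(31980² + 4160²) ≈ 32249, ∠N ≈ 7.41°
|D| = √(149² + 53²) ≈ 158.15, ∠D ≈ 19.58°
|L| = 32249 / 158.15 ≈ 203.91
Gain = 20 log₁₀(203.91) ≈ 46.19 dB
∠L = 7.41° − 19.58° = -12.17°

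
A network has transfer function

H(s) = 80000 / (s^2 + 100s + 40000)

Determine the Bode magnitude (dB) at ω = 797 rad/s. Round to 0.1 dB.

-17.5 dB

At s = jω = j797:
quadratic: (j797)² + 100·j797 + 40000 = -595209 + j79700 → |·| ≈ 6.0052e+05, ∠ ≈ 172.37°
|H| = 80000 / 6.0052e+05 ≈ 0.13322
Gain = 20 log₁₀(0.13322) ≈ -17.51 dB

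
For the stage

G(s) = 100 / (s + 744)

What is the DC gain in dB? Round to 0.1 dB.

-17.4 dB

G(0) = 100 / 744 ≈ 0.13441
20 log₁₀(0.13441) ≈ -17.43 dB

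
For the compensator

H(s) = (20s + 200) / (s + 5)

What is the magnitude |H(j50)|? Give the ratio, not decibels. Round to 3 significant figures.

Substitute s = j50:
Numerator: 20(j50) + 200 = 200 + j1000
Denominator: (j50) + 5 = 5 + j50
|N| = √(200² + 1000²) ≈ 1019.8, ∠N ≈ 78.69°
|D| = √(5² + 50²) ≈ 50.249, ∠D ≈ 84.29°
|H| = 1019.8 / 50.249 ≈ 20.295

20.3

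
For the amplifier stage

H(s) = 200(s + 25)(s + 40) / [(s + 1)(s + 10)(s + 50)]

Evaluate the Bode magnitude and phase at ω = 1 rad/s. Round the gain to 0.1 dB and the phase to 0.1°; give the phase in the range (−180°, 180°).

At s = jω = j1:
zero (s+25): 25 + j1 → |·| = √(25²+1²) = √626 ≈ 25.02, ∠ = arctan(1/25) ≈ 2.29°
zero (s+40): 40 + j1 → |·| = √(40²+1²) = √1601 ≈ 40.012, ∠ = arctan(1/40) ≈ 1.43°
pole (s+1): 1 + j1 → |·| = √(1²+1²) = √2 ≈ 1.4142, ∠ = arctan(1/1) ≈ 45.00°
pole (s+10): 10 + j1 → |·| = √(10²+1²) = √101 ≈ 10.05, ∠ = arctan(1/10) ≈ 5.71°
pole (s+50): 50 + j1 → |·| = √(50²+1²) = √2501 ≈ 50.01, ∠ = arctan(1/50) ≈ 1.15°
|H| = 200 · 1001.1 / 710.78 ≈ 281.69
Gain = 20 log₁₀(281.69) ≈ 49.00 dB
∠H = 3.72° − 51.86° = -48.14°

49.0 dB, -48.1°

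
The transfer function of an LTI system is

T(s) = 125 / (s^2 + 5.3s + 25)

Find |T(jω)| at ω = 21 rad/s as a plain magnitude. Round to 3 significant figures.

At s = jω = j21:
quadratic: (j21)² + 5.3·j21 + 25 = -416 + j111.3 → |·| ≈ 430.63, ∠ ≈ 165.02°
|T| = 125 / 430.63 ≈ 0.29027

0.290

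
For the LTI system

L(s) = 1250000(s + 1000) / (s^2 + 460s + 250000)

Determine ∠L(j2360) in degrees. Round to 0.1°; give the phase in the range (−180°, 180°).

At s = jω = j2360:
zero (s+1000): 1000 + j2360 → |·| = √(1000²+2360²) = √6569600 ≈ 2563.1, ∠ = arctan(2360/1000) ≈ 67.04°
quadratic: (j2360)² + 460·j2360 + 250000 = -5319600 + j1085600 → |·| ≈ 5.4292e+06, ∠ ≈ 168.47°
∠L = 67.04° − 168.47° = -101.43°

-101.4°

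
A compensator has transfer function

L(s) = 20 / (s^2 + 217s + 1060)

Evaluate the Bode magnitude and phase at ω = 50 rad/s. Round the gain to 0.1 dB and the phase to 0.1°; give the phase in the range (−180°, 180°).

Substitute s = j50:
Numerator: 20 = 20 + j0
Denominator: (j50)^2 + 217(j50) + 1060 = -1440 + j10850
|N| = √(20² + 0²) ≈ 20, ∠N ≈ 0.00°
|D| = √(1440² + 10850²) ≈ 10945, ∠D ≈ 97.56°
|L| = 20 / 10945 ≈ 0.0018273
Gain = 20 log₁₀(0.0018273) ≈ -54.76 dB
∠L = 0.00° − 97.56° = -97.56°

-54.8 dB, -97.6°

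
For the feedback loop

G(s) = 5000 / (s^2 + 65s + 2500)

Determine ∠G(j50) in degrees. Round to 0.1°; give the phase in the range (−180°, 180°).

At s = jω = j50:
quadratic: (j50)² + 65·j50 + 2500 = 0 + j3250 → |·| ≈ 3250, ∠ ≈ 90.00°
∠G = 0.00° − 90.00° = -90.00°

-90.0°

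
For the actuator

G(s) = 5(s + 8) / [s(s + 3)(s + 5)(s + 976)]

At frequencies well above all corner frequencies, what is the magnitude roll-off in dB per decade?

Each pole contributes −20 dB/decade at high frequency; each zero contributes +20 dB/decade.
Net: 1 zero(s) − 4 pole(s) → -60 dB/decade.

-60 dB/decade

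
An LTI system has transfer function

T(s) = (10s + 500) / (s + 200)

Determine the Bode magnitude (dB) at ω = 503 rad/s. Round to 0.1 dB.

19.4 dB

Substitute s = j503:
Numerator: 10(j503) + 500 = 500 + j5030
Denominator: (j503) + 200 = 200 + j503
|N| = √(500² + 5030²) ≈ 5054.8, ∠N ≈ 84.32°
|D| = √(200² + 503²) ≈ 541.3, ∠D ≈ 68.32°
|T| = 5054.8 / 541.3 ≈ 9.3383
Gain = 20 log₁₀(9.3383) ≈ 19.41 dB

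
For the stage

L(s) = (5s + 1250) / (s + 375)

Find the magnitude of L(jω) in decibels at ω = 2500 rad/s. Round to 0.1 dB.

Substitute s = j2500:
Numerator: 5(j2500) + 1250 = 1250 + j12500
Denominator: (j2500) + 375 = 375 + j2500
|N| = √(1250² + 12500²) ≈ 12562, ∠N ≈ 84.29°
|D| = √(375² + 2500²) ≈ 2528, ∠D ≈ 81.47°
|L| = 12562 / 2528 ≈ 4.9691
Gain = 20 log₁₀(4.9691) ≈ 13.93 dB

13.9 dB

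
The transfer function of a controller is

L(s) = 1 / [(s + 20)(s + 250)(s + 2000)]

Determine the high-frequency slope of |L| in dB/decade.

Each pole contributes −20 dB/decade at high frequency; each zero contributes +20 dB/decade.
Net: 0 zero(s) − 3 pole(s) → -60 dB/decade.

-60 dB/decade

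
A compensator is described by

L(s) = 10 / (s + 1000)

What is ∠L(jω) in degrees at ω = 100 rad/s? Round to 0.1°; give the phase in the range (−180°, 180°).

-5.7°

At s = jω = j100:
pole (s+1000): 1000 + j100 → |·| = √(1000²+100²) = √1010000 ≈ 1005, ∠ = arctan(100/1000) ≈ 5.71°
∠L = 0.00° − 5.71° = -5.71°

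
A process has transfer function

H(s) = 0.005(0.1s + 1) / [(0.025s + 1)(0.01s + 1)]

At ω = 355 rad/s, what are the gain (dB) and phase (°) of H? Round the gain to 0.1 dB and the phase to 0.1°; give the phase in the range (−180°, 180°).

At ω = 355 rad/s:
zero (1 + j355·0.1) = 1 + j35.5 → |·| ≈ 35.514, ∠ ≈ 88.39°
pole (1 + j355·0.025) = 1 + j8.875 → |·| ≈ 8.9312, ∠ ≈ 83.57°
pole (1 + j355·0.01) = 1 + j3.55 → |·| ≈ 3.6882, ∠ ≈ 74.27°
|H| = 0.005 · 35.514 / (8.9312 · 3.6882) ≈ 0.0053907
Gain = 20 log₁₀(0.0053907) ≈ -45.37 dB
∠H = (88.39°) − (83.57° + 74.27°) = -69.45°

-45.4 dB, -69.5°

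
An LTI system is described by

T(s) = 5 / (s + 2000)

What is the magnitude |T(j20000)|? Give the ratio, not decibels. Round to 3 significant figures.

Substitute s = j20000:
Numerator: 5 = 5 + j0
Denominator: (j20000) + 2000 = 2000 + j20000
|N| = √(5² + 0²) ≈ 5, ∠N ≈ 0.00°
|D| = √(2000² + 20000²) ≈ 20100, ∠D ≈ 84.29°
|T| = 5 / 20100 ≈ 0.00024876

0.000249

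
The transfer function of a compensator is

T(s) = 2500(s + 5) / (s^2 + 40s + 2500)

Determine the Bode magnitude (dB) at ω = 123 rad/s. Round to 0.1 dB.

27.1 dB

At s = jω = j123:
zero (s+5): 5 + j123 → |·| = √(5²+123²) = √15154 ≈ 123.1, ∠ = arctan(123/5) ≈ 87.67°
quadratic: (j123)² + 40·j123 + 2500 = -12629 + j4920 → |·| ≈ 13554, ∠ ≈ 158.72°
|T| = 2500 · 123.1 / 13554 ≈ 22.705
Gain = 20 log₁₀(22.705) ≈ 27.12 dB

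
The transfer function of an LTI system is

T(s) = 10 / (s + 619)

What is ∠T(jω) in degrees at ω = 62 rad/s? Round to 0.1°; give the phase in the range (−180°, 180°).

At s = jω = j62:
pole (s+619): 619 + j62 → |·| = √(619²+62²) = √387005 ≈ 622.1, ∠ = arctan(62/619) ≈ 5.72°
∠T = 0.00° − 5.72° = -5.72°

-5.7°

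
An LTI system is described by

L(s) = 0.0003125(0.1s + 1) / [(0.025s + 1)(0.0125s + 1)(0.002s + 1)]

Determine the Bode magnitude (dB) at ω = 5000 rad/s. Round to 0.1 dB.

-114.0 dB

At ω = 5000 rad/s:
zero (1 + j5000·0.1) = 1 + j500 → |·| ≈ 500, ∠ ≈ 89.89°
pole (1 + j5000·0.025) = 1 + j125 → |·| ≈ 125, ∠ ≈ 89.54°
pole (1 + j5000·0.0125) = 1 + j62.5 → |·| ≈ 62.508, ∠ ≈ 89.08°
pole (1 + j5000·0.002) = 1 + j10 → |·| ≈ 10.05, ∠ ≈ 84.29°
|L| = 0.0003125 · 500 / (125 · 62.508 · 10.05) ≈ 1.9898e-06
Gain = 20 log₁₀(1.9898e-06) ≈ -114.02 dB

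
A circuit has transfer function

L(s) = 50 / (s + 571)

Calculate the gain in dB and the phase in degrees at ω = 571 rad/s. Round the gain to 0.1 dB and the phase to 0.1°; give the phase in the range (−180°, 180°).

At s = jω = j571:
pole (s+571): 571 + j571 → |·| = √(571²+571²) = √652082 ≈ 807.52, ∠ = arctan(571/571) ≈ 45.00°
|L| = 50 / 807.52 ≈ 0.061918
Gain = 20 log₁₀(0.061918) ≈ -24.16 dB
∠L = 0.00° − 45.00° = -45.00°

-24.2 dB, -45.0°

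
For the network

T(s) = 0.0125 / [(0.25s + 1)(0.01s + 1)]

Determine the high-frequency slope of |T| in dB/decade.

-40 dB/decade

Each pole contributes −20 dB/decade at high frequency; each zero contributes +20 dB/decade.
Net: 0 zero(s) − 2 pole(s) → -40 dB/decade.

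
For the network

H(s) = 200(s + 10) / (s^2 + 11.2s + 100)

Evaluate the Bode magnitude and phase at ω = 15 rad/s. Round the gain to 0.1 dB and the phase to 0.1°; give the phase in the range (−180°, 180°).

At s = jω = j15:
zero (s+10): 10 + j15 → |·| = √(10²+15²) = √325 ≈ 18.028, ∠ = arctan(15/10) ≈ 56.31°
quadratic: (j15)² + 11.2·j15 + 100 = -125 + j168 → |·| ≈ 209.4, ∠ ≈ 126.65°
|H| = 200 · 18.028 / 209.4 ≈ 17.219
Gain = 20 log₁₀(17.219) ≈ 24.72 dB
∠H = 56.31° − 126.65° = -70.34°

24.7 dB, -70.3°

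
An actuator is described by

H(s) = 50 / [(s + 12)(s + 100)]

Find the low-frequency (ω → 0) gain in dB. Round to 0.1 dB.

-27.6 dB

H(0) = 50 / (12·100) ≈ 0.041667
20 log₁₀(0.041667) ≈ -27.60 dB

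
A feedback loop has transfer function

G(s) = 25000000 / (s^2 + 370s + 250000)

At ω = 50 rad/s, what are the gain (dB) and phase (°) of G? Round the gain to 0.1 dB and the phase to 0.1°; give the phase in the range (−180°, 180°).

40.1 dB, -4.3°

At s = jω = j50:
quadratic: (j50)² + 370·j50 + 250000 = 247500 + j18500 → |·| ≈ 2.4819e+05, ∠ ≈ 4.27°
|G| = 25000000 / 2.4819e+05 ≈ 100.73
Gain = 20 log₁₀(100.73) ≈ 40.06 dB
∠G = 0.00° − 4.27° = -4.27°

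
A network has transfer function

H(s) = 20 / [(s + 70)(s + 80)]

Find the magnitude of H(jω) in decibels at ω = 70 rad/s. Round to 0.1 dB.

At s = jω = j70:
pole (s+70): 70 + j70 → |·| = √(70²+70²) = √9800 ≈ 98.995, ∠ = arctan(70/70) ≈ 45.00°
pole (s+80): 80 + j70 → |·| = √(80²+70²) = √11300 ≈ 106.3, ∠ = arctan(70/80) ≈ 41.19°
|H| = 20 / 10523 ≈ 0.0019006
Gain = 20 log₁₀(0.0019006) ≈ -54.42 dB

-54.4 dB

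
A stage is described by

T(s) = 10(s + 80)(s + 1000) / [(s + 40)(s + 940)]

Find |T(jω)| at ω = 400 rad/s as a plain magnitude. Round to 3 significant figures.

10.7

At s = jω = j400:
zero (s+80): 80 + j400 → |·| = √(80²+400²) = √166400 ≈ 407.92, ∠ = arctan(400/80) ≈ 78.69°
zero (s+1000): 1000 + j400 → |·| = √(1000²+400²) = √1160000 ≈ 1077, ∠ = arctan(400/1000) ≈ 21.80°
pole (s+40): 40 + j400 → |·| = √(40²+400²) = √161600 ≈ 402, ∠ = arctan(400/40) ≈ 84.29°
pole (s+940): 940 + j400 → |·| = √(940²+400²) = √1043600 ≈ 1021.6, ∠ = arctan(400/940) ≈ 23.05°
|T| = 10 · 4.3933e+05 / 4.1068e+05 ≈ 10.698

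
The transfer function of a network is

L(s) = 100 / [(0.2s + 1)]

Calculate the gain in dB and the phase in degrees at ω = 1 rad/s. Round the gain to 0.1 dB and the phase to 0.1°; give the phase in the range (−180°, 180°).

39.8 dB, -11.3°

At ω = 1 rad/s:
pole (1 + j1·0.2) = 1 + j0.2 → |·| ≈ 1.0198, ∠ ≈ 11.31°
|L| = 100 · 1 / (1.0198) ≈ 98.058
Gain = 20 log₁₀(98.058) ≈ 39.83 dB
∠L = (0°) − (11.31°) = -11.31°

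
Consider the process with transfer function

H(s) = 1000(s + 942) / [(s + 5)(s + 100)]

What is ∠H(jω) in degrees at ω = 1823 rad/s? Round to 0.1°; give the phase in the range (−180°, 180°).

At s = jω = j1823:
zero (s+942): 942 + j1823 → |·| = √(942²+1823²) = √4210693 ≈ 2052, ∠ = arctan(1823/942) ≈ 62.67°
pole (s+5): 5 + j1823 → |·| = √(5²+1823²) = √3323354 ≈ 1823, ∠ = arctan(1823/5) ≈ 89.84°
pole (s+100): 100 + j1823 → |·| = √(100²+1823²) = √3333329 ≈ 1825.7, ∠ = arctan(1823/100) ≈ 86.86°
∠H = 62.67° − 176.70° = -114.03°

-114.0°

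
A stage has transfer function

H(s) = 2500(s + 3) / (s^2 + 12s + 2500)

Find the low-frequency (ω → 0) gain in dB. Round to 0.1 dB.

9.5 dB

H(0) = 2500·3 / 2500 = 3
20 log₁₀(3) ≈ 9.54 dB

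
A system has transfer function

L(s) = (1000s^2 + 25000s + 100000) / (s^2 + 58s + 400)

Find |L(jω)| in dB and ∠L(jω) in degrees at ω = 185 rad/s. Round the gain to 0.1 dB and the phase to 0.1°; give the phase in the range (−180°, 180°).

Substitute s = j185:
Numerator: 1000(j185)^2 + 25000(j185) + 100000 = -34125000 + j4625000
Denominator: (j185)^2 + 58(j185) + 400 = -33825 + j10730
|N| = √(34125000² + 4625000²) ≈ 3.4437e+07, ∠N ≈ 172.28°
|D| = √(33825² + 10730²) ≈ 35486, ∠D ≈ 162.40°
|L| = 3.4437e+07 / 35486 ≈ 970.44
Gain = 20 log₁₀(970.44) ≈ 59.74 dB
∠L = 172.28° − 162.40° = 9.88°

59.7 dB, 9.9°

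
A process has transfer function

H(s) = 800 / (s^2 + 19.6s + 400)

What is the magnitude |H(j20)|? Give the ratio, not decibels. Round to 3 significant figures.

At s = jω = j20:
quadratic: (j20)² + 19.6·j20 + 400 = 0 + j392 → |·| ≈ 392, ∠ ≈ 90.00°
|H| = 800 / 392 ≈ 2.0408

2.04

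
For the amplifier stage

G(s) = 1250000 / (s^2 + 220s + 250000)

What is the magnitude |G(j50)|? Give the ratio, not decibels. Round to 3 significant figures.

5.05

At s = jω = j50:
quadratic: (j50)² + 220·j50 + 250000 = 247500 + j11000 → |·| ≈ 2.4774e+05, ∠ ≈ 2.54°
|G| = 1250000 / 2.4774e+05 ≈ 5.0456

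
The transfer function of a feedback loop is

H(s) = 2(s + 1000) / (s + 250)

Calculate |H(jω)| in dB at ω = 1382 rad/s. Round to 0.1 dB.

At s = jω = j1382:
zero (s+1000): 1000 + j1382 → |·| = √(1000²+1382²) = √2909924 ≈ 1705.8, ∠ = arctan(1382/1000) ≈ 54.11°
pole (s+250): 250 + j1382 → |·| = √(250²+1382²) = √1972424 ≈ 1404.4, ∠ = arctan(1382/250) ≈ 79.75°
|H| = 2 · 1705.8 / 1404.4 ≈ 2.4292
Gain = 20 log₁₀(2.4292) ≈ 7.71 dB

7.7 dB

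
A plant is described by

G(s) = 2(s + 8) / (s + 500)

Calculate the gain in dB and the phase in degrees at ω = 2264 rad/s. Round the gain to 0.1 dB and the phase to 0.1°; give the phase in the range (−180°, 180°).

At s = jω = j2264:
zero (s+8): 8 + j2264 → |·| = √(8²+2264²) = √5125760 ≈ 2264, ∠ = arctan(2264/8) ≈ 89.80°
pole (s+500): 500 + j2264 → |·| = √(500²+2264²) = √5375696 ≈ 2318.6, ∠ = arctan(2264/500) ≈ 77.55°
|G| = 2 · 2264 / 2318.6 ≈ 1.9529
Gain = 20 log₁₀(1.9529) ≈ 5.81 dB
∠G = 89.80° − 77.55° = 12.25°

5.8 dB, 12.3°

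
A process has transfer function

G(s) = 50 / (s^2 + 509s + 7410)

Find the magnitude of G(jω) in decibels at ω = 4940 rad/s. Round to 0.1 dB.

-113.8 dB

Substitute s = j4940:
Numerator: 50 = 50 + j0
Denominator: (j4940)^2 + 509(j4940) + 7410 = -24396190 + j2514460
|N| = √(50² + 0²) ≈ 50, ∠N ≈ 0.00°
|D| = √(24396190² + 2514460²) ≈ 2.4525e+07, ∠D ≈ 174.12°
|G| = 50 / 2.4525e+07 ≈ 2.0387e-06
Gain = 20 log₁₀(2.0387e-06) ≈ -113.81 dB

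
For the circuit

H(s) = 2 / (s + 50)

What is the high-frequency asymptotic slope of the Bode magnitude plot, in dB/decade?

-20 dB/decade

Each pole contributes −20 dB/decade at high frequency; each zero contributes +20 dB/decade.
Net: 0 zero(s) − 1 pole(s) → -20 dB/decade.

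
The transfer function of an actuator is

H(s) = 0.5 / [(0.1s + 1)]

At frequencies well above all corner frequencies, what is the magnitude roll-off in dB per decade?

-20 dB/decade

Each pole contributes −20 dB/decade at high frequency; each zero contributes +20 dB/decade.
Net: 0 zero(s) − 1 pole(s) → -20 dB/decade.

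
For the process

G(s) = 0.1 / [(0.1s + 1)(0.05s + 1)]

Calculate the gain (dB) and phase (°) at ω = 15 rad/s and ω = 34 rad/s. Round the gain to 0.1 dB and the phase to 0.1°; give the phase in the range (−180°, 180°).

At ω = 15 rad/s:
pole (1 + j15·0.1) = 1 + j1.5 → |·| ≈ 1.8028, ∠ ≈ 56.31°
pole (1 + j15·0.05) = 1 + j0.75 → |·| ≈ 1.25, ∠ ≈ 36.87°
|G| = 0.1 · 1 / (1.8028 · 1.25) ≈ 0.044375
Gain = 20 log₁₀(0.044375) ≈ -27.06 dB
∠G = (0°) − (56.31° + 36.87°) = -93.18°

At ω = 34 rad/s:
pole (1 + j34·0.1) = 1 + j3.4 → |·| ≈ 3.544, ∠ ≈ 73.61°
pole (1 + j34·0.05) = 1 + j1.7 → |·| ≈ 1.9723, ∠ ≈ 59.53°
|G| = 0.1 · 1 / (3.544 · 1.9723) ≈ 0.014306
Gain = 20 log₁₀(0.014306) ≈ -36.89 dB
∠G = (0°) − (73.61° + 59.53°) = -133.14°

ω = 15: -27.1 dB, -93.2°; ω = 34: -36.9 dB, -133.1°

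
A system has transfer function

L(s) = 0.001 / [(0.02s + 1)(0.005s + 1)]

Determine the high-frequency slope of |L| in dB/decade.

Each pole contributes −20 dB/decade at high frequency; each zero contributes +20 dB/decade.
Net: 0 zero(s) − 2 pole(s) → -40 dB/decade.

-40 dB/decade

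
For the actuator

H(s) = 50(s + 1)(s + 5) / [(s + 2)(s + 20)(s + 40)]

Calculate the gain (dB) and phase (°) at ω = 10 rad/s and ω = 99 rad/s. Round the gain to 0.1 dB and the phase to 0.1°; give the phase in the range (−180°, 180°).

At s = jω = j10:
zero (s+1): 1 + j10 → |·| = √(1²+10²) = √101 ≈ 10.05, ∠ = arctan(10/1) ≈ 84.29°
zero (s+5): 5 + j10 → |·| = √(5²+10²) = √125 ≈ 11.18, ∠ = arctan(10/5) ≈ 63.43°
pole (s+2): 2 + j10 → |·| = √(2²+10²) = √104 ≈ 10.198, ∠ = arctan(10/2) ≈ 78.69°
pole (s+20): 20 + j10 → |·| = √(20²+10²) = √500 ≈ 22.361, ∠ = arctan(10/20) ≈ 26.57°
pole (s+40): 40 + j10 → |·| = √(40²+10²) = √1700 ≈ 41.231, ∠ = arctan(10/40) ≈ 14.04°
|H| = 50 · 112.36 / 9402.2 ≈ 0.59752
Gain = 20 log₁₀(0.59752) ≈ -4.47 dB
∠H = 147.72° − 119.30° = 28.42°

At s = jω = j99:
zero (s+1): 1 + j99 → |·| = √(1²+99²) = √9802 ≈ 99.005, ∠ = arctan(99/1) ≈ 89.42°
zero (s+5): 5 + j99 → |·| = √(5²+99²) = √9826 ≈ 99.126, ∠ = arctan(99/5) ≈ 87.11°
pole (s+2): 2 + j99 → |·| = √(2²+99²) = √9805 ≈ 99.02, ∠ = arctan(99/2) ≈ 88.84°
pole (s+20): 20 + j99 → |·| = √(20²+99²) = √10201 ≈ 101, ∠ = arctan(99/20) ≈ 78.58°
pole (s+40): 40 + j99 → |·| = √(40²+99²) = √11401 ≈ 106.78, ∠ = arctan(99/40) ≈ 68.00°
|H| = 50 · 9814 / 1.0679e+06 ≈ 0.4595
Gain = 20 log₁₀(0.4595) ≈ -6.75 dB
∠H = 176.53° − 235.42° = -58.89°

ω = 10: -4.5 dB, 28.4°; ω = 99: -6.8 dB, -58.9°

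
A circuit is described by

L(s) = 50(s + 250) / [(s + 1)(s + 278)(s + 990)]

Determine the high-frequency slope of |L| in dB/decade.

-40 dB/decade

Each pole contributes −20 dB/decade at high frequency; each zero contributes +20 dB/decade.
Net: 1 zero(s) − 3 pole(s) → -40 dB/decade.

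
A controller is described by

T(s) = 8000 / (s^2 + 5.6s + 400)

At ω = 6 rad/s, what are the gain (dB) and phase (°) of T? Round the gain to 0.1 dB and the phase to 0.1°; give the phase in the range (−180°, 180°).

At s = jω = j6:
quadratic: (j6)² + 5.6·j6 + 400 = 364 + j33.6 → |·| ≈ 365.55, ∠ ≈ 5.27°
|T| = 8000 / 365.55 ≈ 21.885
Gain = 20 log₁₀(21.885) ≈ 26.80 dB
∠T = 0.00° − 5.27° = -5.27°

26.8 dB, -5.3°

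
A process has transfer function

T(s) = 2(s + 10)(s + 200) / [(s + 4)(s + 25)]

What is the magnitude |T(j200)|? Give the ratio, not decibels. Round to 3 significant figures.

2.81

At s = jω = j200:
zero (s+10): 10 + j200 → |·| = √(10²+200²) = √40100 ≈ 200.25, ∠ = arctan(200/10) ≈ 87.14°
zero (s+200): 200 + j200 → |·| = √(200²+200²) = √80000 ≈ 282.84, ∠ = arctan(200/200) ≈ 45.00°
pole (s+4): 4 + j200 → |·| = √(4²+200²) = √40016 ≈ 200.04, ∠ = arctan(200/4) ≈ 88.85°
pole (s+25): 25 + j200 → |·| = √(25²+200²) = √40625 ≈ 201.56, ∠ = arctan(200/25) ≈ 82.87°
|T| = 2 · 56639 / 40320 ≈ 2.8095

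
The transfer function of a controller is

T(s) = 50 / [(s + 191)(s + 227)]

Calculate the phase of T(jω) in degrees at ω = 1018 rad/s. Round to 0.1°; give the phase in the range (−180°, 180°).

At s = jω = j1018:
pole (s+191): 191 + j1018 → |·| = √(191²+1018²) = √1072805 ≈ 1035.8, ∠ = arctan(1018/191) ≈ 79.37°
pole (s+227): 227 + j1018 → |·| = √(227²+1018²) = √1087853 ≈ 1043, ∠ = arctan(1018/227) ≈ 77.43°
∠T = 0.00° − 156.80° = -156.80°

-156.8°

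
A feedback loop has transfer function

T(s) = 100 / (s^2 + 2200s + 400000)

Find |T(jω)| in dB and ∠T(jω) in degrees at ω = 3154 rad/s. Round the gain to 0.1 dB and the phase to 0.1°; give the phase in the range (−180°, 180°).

-101.4 dB, -144.0°

Substitute s = j3154:
Numerator: 100 = 100 + j0
Denominator: (j3154)^2 + 2200(j3154) + 400000 = -9547716 + j6938800
|N| = √(100² + 0²) ≈ 100, ∠N ≈ 0.00°
|D| = √(9547716² + 6938800²) ≈ 1.1803e+07, ∠D ≈ 143.99°
|T| = 100 / 1.1803e+07 ≈ 8.4724e-06
Gain = 20 log₁₀(8.4724e-06) ≈ -101.44 dB
∠T = 0.00° − 143.99° = -143.99°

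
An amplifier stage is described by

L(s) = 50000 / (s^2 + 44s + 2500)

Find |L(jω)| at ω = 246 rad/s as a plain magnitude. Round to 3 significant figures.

0.847

At s = jω = j246:
quadratic: (j246)² + 44·j246 + 2500 = -58016 + j10824 → |·| ≈ 59017, ∠ ≈ 169.43°
|L| = 50000 / 59017 ≈ 0.84721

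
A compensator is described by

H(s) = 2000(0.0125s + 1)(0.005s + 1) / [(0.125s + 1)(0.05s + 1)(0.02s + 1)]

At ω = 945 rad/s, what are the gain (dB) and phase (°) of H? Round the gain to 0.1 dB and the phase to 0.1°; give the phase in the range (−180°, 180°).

0.7 dB, -102.1°

At ω = 945 rad/s:
zero (1 + j945·0.0125) = 1 + j11.8125 → |·| ≈ 11.855, ∠ ≈ 85.16°
zero (1 + j945·0.005) = 1 + j4.725 → |·| ≈ 4.8297, ∠ ≈ 78.05°
pole (1 + j945·0.125) = 1 + j118.125 → |·| ≈ 118.13, ∠ ≈ 89.51°
pole (1 + j945·0.05) = 1 + j47.25 → |·| ≈ 47.261, ∠ ≈ 88.79°
pole (1 + j945·0.02) = 1 + j18.9 → |·| ≈ 18.926, ∠ ≈ 86.97°
|H| = 2000 · 11.855 · 4.8297 / (118.13 · 47.261 · 18.926) ≈ 1.0838
Gain = 20 log₁₀(1.0838) ≈ 0.70 dB
∠H = (85.16° + 78.05°) − (89.51° + 88.79° + 86.97°) = -102.06°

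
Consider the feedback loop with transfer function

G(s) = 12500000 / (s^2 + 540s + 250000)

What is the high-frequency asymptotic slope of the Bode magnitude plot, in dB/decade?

Each pole contributes −20 dB/decade at high frequency; each zero contributes +20 dB/decade.
Net: 0 zero(s) − 2 pole(s) → -40 dB/decade.

-40 dB/decade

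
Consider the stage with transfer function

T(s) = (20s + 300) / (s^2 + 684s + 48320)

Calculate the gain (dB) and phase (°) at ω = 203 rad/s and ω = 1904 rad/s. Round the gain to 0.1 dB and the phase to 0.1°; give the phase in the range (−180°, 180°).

ω = 203: -30.7 dB, -1.3°; ω = 1904: -40.0 dB, -70.4°

Substitute s = j203:
Numerator: 20(j203) + 300 = 300 + j4060
Denominator: (j203)^2 + 684(j203) + 48320 = 7111 + j138852
|N| = √(300² + 4060²) ≈ 4071.1, ∠N ≈ 85.77°
|D| = √(7111² + 138852²) ≈ 1.3903e+05, ∠D ≈ 87.07°
|T| = 4071.1 / 1.3903e+05 ≈ 0.029282
Gain = 20 log₁₀(0.029282) ≈ -30.67 dB
∠T = 85.77° − 87.07° = -1.30°

Substitute s = j1904:
Numerator: 20(j1904) + 300 = 300 + j38080
Denominator: (j1904)^2 + 684(j1904) + 48320 = -3576896 + j1302336
|N| = √(300² + 38080²) ≈ 38081, ∠N ≈ 89.55°
|D| = √(3576896² + 1302336²) ≈ 3.8066e+06, ∠D ≈ 159.99°
|T| = 38081 / 3.8066e+06 ≈ 0.010004
Gain = 20 log₁₀(0.010004) ≈ -40.00 dB
∠T = 89.55° − 159.99° = -70.44°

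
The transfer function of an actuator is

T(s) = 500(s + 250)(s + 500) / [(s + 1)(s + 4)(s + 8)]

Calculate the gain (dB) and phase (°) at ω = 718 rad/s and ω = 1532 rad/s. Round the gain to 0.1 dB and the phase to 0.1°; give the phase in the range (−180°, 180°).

At s = jω = j718:
zero (s+250): 250 + j718 → |·| = √(250²+718²) = √578024 ≈ 760.28, ∠ = arctan(718/250) ≈ 70.80°
zero (s+500): 500 + j718 → |·| = √(500²+718²) = √765524 ≈ 874.94, ∠ = arctan(718/500) ≈ 55.15°
pole (s+1): 1 + j718 → |·| = √(1²+718²) = √515525 ≈ 718, ∠ = arctan(718/1) ≈ 89.92°
pole (s+4): 4 + j718 → |·| = √(4²+718²) = √515540 ≈ 718.01, ∠ = arctan(718/4) ≈ 89.68°
pole (s+8): 8 + j718 → |·| = √(8²+718²) = √515588 ≈ 718.04, ∠ = arctan(718/8) ≈ 89.36°
|T| = 500 · 6.652e+05 / 3.7017e+08 ≈ 0.89851
Gain = 20 log₁₀(0.89851) ≈ -0.93 dB
∠T = 125.95° − 268.96° = -143.01°

At s = jω = j1532:
zero (s+250): 250 + j1532 → |·| = √(250²+1532²) = √2409524 ≈ 1552.3, ∠ = arctan(1532/250) ≈ 80.73°
zero (s+500): 500 + j1532 → |·| = √(500²+1532²) = √2597024 ≈ 1611.5, ∠ = arctan(1532/500) ≈ 71.92°
pole (s+1): 1 + j1532 → |·| = √(1²+1532²) = √2347025 ≈ 1532, ∠ = arctan(1532/1) ≈ 89.96°
pole (s+4): 4 + j1532 → |·| = √(4²+1532²) = √2347040 ≈ 1532, ∠ = arctan(1532/4) ≈ 89.85°
pole (s+8): 8 + j1532 → |·| = √(8²+1532²) = √2347088 ≈ 1532, ∠ = arctan(1532/8) ≈ 89.70°
|T| = 500 · 2.5015e+06 / 3.5956e+09 ≈ 0.34786
Gain = 20 log₁₀(0.34786) ≈ -9.17 dB
∠T = 152.65° − 269.51° = -116.86°

ω = 718: -0.9 dB, -143.0°; ω = 1532: -9.2 dB, -116.9°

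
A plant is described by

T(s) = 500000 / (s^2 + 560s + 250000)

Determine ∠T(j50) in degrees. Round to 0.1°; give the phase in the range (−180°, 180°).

At s = jω = j50:
quadratic: (j50)² + 560·j50 + 250000 = 247500 + j28000 → |·| ≈ 2.4908e+05, ∠ ≈ 6.45°
∠T = 0.00° − 6.45° = -6.45°

-6.5°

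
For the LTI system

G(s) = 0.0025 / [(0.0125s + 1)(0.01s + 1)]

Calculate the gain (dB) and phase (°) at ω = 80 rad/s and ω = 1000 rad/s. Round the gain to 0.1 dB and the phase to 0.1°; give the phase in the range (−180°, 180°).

ω = 80: -57.2 dB, -83.7°; ω = 1000: -94.1 dB, -169.7°

At ω = 80 rad/s:
pole (1 + j80·0.0125) = 1 + j1 → |·| ≈ 1.4142, ∠ ≈ 45.00°
pole (1 + j80·0.01) = 1 + j0.8 → |·| ≈ 1.2806, ∠ ≈ 38.66°
|G| = 0.0025 · 1 / (1.4142 · 1.2806) ≈ 0.0013804
Gain = 20 log₁₀(0.0013804) ≈ -57.20 dB
∠G = (0°) − (45.00° + 38.66°) = -83.66°

At ω = 1000 rad/s:
pole (1 + j1000·0.0125) = 1 + j12.5 → |·| ≈ 12.54, ∠ ≈ 85.43°
pole (1 + j1000·0.01) = 1 + j10 → |·| ≈ 10.05, ∠ ≈ 84.29°
|G| = 0.0025 · 1 / (12.54 · 10.05) ≈ 1.9837e-05
Gain = 20 log₁₀(1.9837e-05) ≈ -94.05 dB
∠G = (0°) − (85.43° + 84.29°) = -169.72°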